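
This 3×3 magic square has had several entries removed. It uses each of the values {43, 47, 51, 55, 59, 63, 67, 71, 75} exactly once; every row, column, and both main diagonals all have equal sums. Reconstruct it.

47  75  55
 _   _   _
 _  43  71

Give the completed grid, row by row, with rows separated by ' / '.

The 9 entries sum to 531, so each line sums to 531/3 = 177.
Using row 3: 43 + 71 + ? → (3,1) = 177 − 114 = 63.
Column 1 needs 177; the known cells sum to 110, so (2,1) = 67.
From column 2, 177 − (75 + 43) gives (2,2) = 59.
Using column 3: 55 + 71 + ? → (2,3) = 177 − 126 = 51.

47 75 55 / 67 59 51 / 63 43 71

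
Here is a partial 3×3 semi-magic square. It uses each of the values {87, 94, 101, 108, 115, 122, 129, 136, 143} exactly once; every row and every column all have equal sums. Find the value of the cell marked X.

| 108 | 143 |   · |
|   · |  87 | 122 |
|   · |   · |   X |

129

The 9 entries sum to 1035, so each line sums to 1035/3 = 345.
Row 1 needs 345; the known cells sum to 251, so (1,3) = 94.
Row 2: 87 + 122 + ? = 345, so (2,1) = 136.
Column 1 needs 345; the known cells sum to 244, so (3,1) = 101.
The remaining cell in column 2 is (3,2) = 345 − 230 = 115.
Using column 3: 94 + 122 + ? → (3,3) = 345 − 216 = 129.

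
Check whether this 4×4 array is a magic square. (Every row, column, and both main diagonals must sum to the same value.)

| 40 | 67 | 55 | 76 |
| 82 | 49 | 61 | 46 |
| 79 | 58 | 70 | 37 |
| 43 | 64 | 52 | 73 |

No — row 3 sums to 244 but anti-diagonal sums to 238.

Row 1: 40 + 67 + 55 + 76 = 238.
Row 2: 82 + 49 + 61 + 46 = 238.
Row 3: 79 + 58 + 70 + 37 = 244.
Row 4: 43 + 64 + 52 + 73 = 232.
Column 1: 40 + 82 + 79 + 43 = 244.
Column 2: 67 + 49 + 58 + 64 = 238.
Column 3: 55 + 61 + 70 + 52 = 238.
Column 4: 76 + 46 + 37 + 73 = 232.
Main diagonal: 40 + 49 + 70 + 73 = 232.
Anti-diagonal: 76 + 61 + 58 + 43 = 238.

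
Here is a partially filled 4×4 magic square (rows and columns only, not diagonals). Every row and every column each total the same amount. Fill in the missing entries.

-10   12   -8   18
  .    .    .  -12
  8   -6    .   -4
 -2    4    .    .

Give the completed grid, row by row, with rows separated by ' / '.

-10 12 -8 18 / 16 2 6 -12 / 8 -6 14 -4 / -2 4 0 10

Row 1 is already complete: -10 + 12 + -8 + 18 = 12, so that is the magic constant.
The remaining cell in row 3 is (3,3) = 12 − (-2) = 14.
The remaining cell in column 1 is (2,1) = 12 − (-4) = 16.
Using column 2: 12 + (-6) + 4 + ? → (2,2) = 12 − 10 = 2.
Using column 4: 18 + (-12) + (-4) + ? → (4,4) = 12 − 2 = 10.
Using row 2: 16 + 2 + (-12) + ? → (2,3) = 12 − 6 = 6.
Row 4: -2 + 4 + 10 + ? = 12, so (4,3) = 0.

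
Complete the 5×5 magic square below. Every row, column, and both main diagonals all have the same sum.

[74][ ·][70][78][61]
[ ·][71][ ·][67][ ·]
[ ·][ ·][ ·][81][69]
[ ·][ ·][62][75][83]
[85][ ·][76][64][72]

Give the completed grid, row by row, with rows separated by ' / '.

Column 4 is already complete: 78 + 67 + 81 + 75 + 64 = 365, so that is the magic constant.
The remaining cell in row 1 is (1,2) = 365 − 283 = 82.
Row 5 needs 365; the known cells sum to 297, so (5,2) = 68.
From column 5, 365 − (61 + 69 + 83 + 72) gives (2,5) = 80.
The remaining cell in main diagonal is (3,3) = 365 − 292 = 73.
Anti-diagonal must total 365; the given cells sum to 286, so (4,2) = 79.
Row 4 needs 365; the known cells sum to 299, so (4,1) = 66.
From column 2, 365 − (82 + 71 + 79 + 68) gives (3,2) = 65.
Column 3: 70 + 73 + 62 + 76 + ? = 365, so (2,3) = 84.
Row 2 needs 365; the known cells sum to 302, so (2,1) = 63.
From row 3, 365 − (65 + 73 + 81 + 69) gives (3,1) = 77.

74 82 70 78 61 / 63 71 84 67 80 / 77 65 73 81 69 / 66 79 62 75 83 / 85 68 76 64 72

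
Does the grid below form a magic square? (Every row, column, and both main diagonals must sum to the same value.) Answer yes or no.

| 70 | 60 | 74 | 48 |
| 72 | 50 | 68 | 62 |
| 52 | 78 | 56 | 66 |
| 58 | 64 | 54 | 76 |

Yes

Row 1: 70 + 60 + 74 + 48 = 252.
Row 2: 72 + 50 + 68 + 62 = 252.
Row 3: 52 + 78 + 56 + 66 = 252.
Row 4: 58 + 64 + 54 + 76 = 252.
Column 1: 70 + 72 + 52 + 58 = 252.
Column 2: 60 + 50 + 78 + 64 = 252.
Column 3: 74 + 68 + 56 + 54 = 252.
Column 4: 48 + 62 + 66 + 76 = 252.
Main diagonal: 70 + 50 + 56 + 76 = 252.
Anti-diagonal: 48 + 68 + 78 + 58 = 252.
All lines sum to 252.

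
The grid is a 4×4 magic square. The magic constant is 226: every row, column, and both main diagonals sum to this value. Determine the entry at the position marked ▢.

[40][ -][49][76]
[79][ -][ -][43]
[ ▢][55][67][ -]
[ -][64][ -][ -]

70

Row 1 must total 226; the given cells sum to 165, so (1,2) = 61.
Column 2 needs 226; the known cells sum to 180, so (2,2) = 46.
From main diagonal, 226 − (40 + 46 + 67) gives (4,4) = 73.
Using row 2: 79 + 46 + 43 + ? → (2,3) = 226 − 168 = 58.
The remaining cell in column 3 is (4,3) = 226 − 174 = 52.
Using column 4: 76 + 43 + 73 + ? → (3,4) = 226 − 192 = 34.
Using anti-diagonal: 76 + 58 + 55 + ? → (4,1) = 226 − 189 = 37.
Using row 3: 55 + 67 + 34 + ? → (3,1) = 226 − 156 = 70.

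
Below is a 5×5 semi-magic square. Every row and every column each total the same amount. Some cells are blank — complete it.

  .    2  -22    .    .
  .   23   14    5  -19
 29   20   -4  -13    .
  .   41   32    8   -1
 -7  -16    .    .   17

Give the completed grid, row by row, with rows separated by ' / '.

Column 2 is already complete: 2 + 23 + 20 + 41 + -16 = 70, so that is the magic constant.
From row 2, 70 − (23 + 14 + 5 + (-19)) gives (2,1) = 47.
Row 3 needs 70; the known cells sum to 32, so (3,5) = 38.
Using row 4: 41 + 32 + 8 + (-1) + ? → (4,1) = 70 − 80 = -10.
From column 1, 70 − (47 + 29 + (-10) + (-7)) gives (1,1) = 11.
Column 3 needs 70; the known cells sum to 20, so (5,3) = 50.
The remaining cell in column 5 is (1,5) = 70 − 35 = 35.
Using row 1: 11 + 2 + (-22) + 35 + ? → (1,4) = 70 − 26 = 44.
The remaining cell in row 5 is (5,4) = 70 − 44 = 26.

11 2 -22 44 35 / 47 23 14 5 -19 / 29 20 -4 -13 38 / -10 41 32 8 -1 / -7 -16 50 26 17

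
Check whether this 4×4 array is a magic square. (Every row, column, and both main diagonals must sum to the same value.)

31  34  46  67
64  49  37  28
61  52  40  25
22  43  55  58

Yes

Row 1: 31 + 34 + 46 + 67 = 178.
Row 2: 64 + 49 + 37 + 28 = 178.
Row 3: 61 + 52 + 40 + 25 = 178.
Row 4: 22 + 43 + 55 + 58 = 178.
Column 1: 31 + 64 + 61 + 22 = 178.
Column 2: 34 + 49 + 52 + 43 = 178.
Column 3: 46 + 37 + 40 + 55 = 178.
Column 4: 67 + 28 + 25 + 58 = 178.
Main diagonal: 31 + 49 + 40 + 58 = 178.
Anti-diagonal: 67 + 37 + 52 + 22 = 178.
All lines sum to 178.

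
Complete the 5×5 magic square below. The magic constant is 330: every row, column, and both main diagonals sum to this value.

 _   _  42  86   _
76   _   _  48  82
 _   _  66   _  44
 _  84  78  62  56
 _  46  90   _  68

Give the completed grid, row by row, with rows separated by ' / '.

64 58 42 86 80 / 76 70 54 48 82 / 88 72 66 60 44 / 50 84 78 62 56 / 52 46 90 74 68

Row 4: 84 + 78 + 62 + 56 + ? = 330, so (4,1) = 50.
Column 3 needs 330; the known cells sum to 276, so (2,3) = 54.
Column 5 must total 330; the given cells sum to 250, so (1,5) = 80.
Anti-diagonal: 80 + 48 + 66 + 84 + ? = 330, so (5,1) = 52.
Row 2 must total 330; the given cells sum to 260, so (2,2) = 70.
Row 5 needs 330; the known cells sum to 256, so (5,4) = 74.
Column 4 needs 330; the known cells sum to 270, so (3,4) = 60.
Main diagonal must total 330; the given cells sum to 266, so (1,1) = 64.
Row 1 must total 330; the given cells sum to 272, so (1,2) = 58.
Column 1 must total 330; the given cells sum to 242, so (3,1) = 88.
The remaining cell in column 2 is (3,2) = 330 − 258 = 72.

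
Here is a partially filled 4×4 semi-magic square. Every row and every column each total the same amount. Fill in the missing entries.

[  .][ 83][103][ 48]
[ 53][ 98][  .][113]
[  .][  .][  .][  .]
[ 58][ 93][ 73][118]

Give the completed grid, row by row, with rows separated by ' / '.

108 83 103 48 / 53 98 78 113 / 123 68 88 63 / 58 93 73 118

Row 4 is already complete: 58 + 93 + 73 + 118 = 342, so that is the magic constant.
Using row 1: 83 + 103 + 48 + ? → (1,1) = 342 − 234 = 108.
The remaining cell in row 2 is (2,3) = 342 − 264 = 78.
Column 1 must total 342; the given cells sum to 219, so (3,1) = 123.
The remaining cell in column 2 is (3,2) = 342 − 274 = 68.
Using column 3: 103 + 78 + 73 + ? → (3,3) = 342 − 254 = 88.
Column 4: 48 + 113 + 118 + ? = 342, so (3,4) = 63.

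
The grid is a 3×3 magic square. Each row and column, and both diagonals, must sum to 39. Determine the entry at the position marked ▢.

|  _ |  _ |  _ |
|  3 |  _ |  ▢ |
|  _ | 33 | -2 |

23

Row 3 must total 39; the given cells sum to 31, so (3,1) = 8.
From column 1, 39 − (3 + 8) gives (1,1) = 28.
Using main diagonal: 28 + (-2) + ? → (2,2) = 39 − 26 = 13.
Anti-diagonal: 13 + 8 + ? = 39, so (1,3) = 18.
From row 1, 39 − (28 + 18) gives (1,2) = -7.
The remaining cell in row 2 is (2,3) = 39 − 16 = 23.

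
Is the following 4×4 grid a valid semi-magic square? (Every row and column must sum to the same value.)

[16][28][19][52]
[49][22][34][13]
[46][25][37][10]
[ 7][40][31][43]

Row 1: 16 + 28 + 19 + 52 = 115.
Row 2: 49 + 22 + 34 + 13 = 118.
Row 3: 46 + 25 + 37 + 10 = 118.
Row 4: 7 + 40 + 31 + 43 = 121.
Column 1: 16 + 49 + 46 + 7 = 118.
Column 2: 28 + 22 + 25 + 40 = 115.
Column 3: 19 + 34 + 37 + 31 = 121.
Column 4: 52 + 13 + 10 + 43 = 118.

No — row 4 sums to 121 but row 2 sums to 118.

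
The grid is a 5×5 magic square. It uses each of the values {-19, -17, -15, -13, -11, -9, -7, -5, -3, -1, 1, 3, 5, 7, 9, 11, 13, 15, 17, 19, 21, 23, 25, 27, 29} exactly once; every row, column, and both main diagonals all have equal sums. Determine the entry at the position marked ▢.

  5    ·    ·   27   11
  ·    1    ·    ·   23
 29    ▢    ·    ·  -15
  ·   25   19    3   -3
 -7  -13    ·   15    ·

13

The 25 entries sum to 125, so each line sums to 125/5 = 25.
Row 4 must total 25; the given cells sum to 44, so (4,1) = -19.
The remaining cell in column 1 is (2,1) = 25 − 8 = 17.
Using column 5: 11 + 23 + (-15) + (-3) + ? → (5,5) = 25 − 16 = 9.
Main diagonal must total 25; the given cells sum to 18, so (3,3) = 7.
Anti-diagonal needs 25; the known cells sum to 36, so (2,4) = -11.
Using row 2: 17 + 1 + (-11) + 23 + ? → (2,3) = 25 − 30 = -5.
The remaining cell in row 5 is (5,3) = 25 − 4 = 21.
From column 3, 25 − (-5 + 7 + 19 + 21) gives (1,3) = -17.
Column 4: 27 + (-11) + 3 + 15 + ? = 25, so (3,4) = -9.
Using row 1: 5 + (-17) + 27 + 11 + ? → (1,2) = 25 − 26 = -1.
From row 3, 25 − (29 + 7 + (-9) + (-15)) gives (3,2) = 13.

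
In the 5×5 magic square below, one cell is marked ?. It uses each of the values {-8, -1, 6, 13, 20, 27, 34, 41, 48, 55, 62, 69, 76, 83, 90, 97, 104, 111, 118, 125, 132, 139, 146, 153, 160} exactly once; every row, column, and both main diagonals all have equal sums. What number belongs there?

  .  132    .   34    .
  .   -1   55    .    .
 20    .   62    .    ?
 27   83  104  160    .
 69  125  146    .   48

The 25 entries sum to 1900, so each line sums to 1900/5 = 380.
Row 4 needs 380; the known cells sum to 374, so (4,5) = 6.
From row 5, 380 − (69 + 125 + 146 + 48) gives (5,4) = -8.
Column 2 needs 380; the known cells sum to 339, so (3,2) = 41.
Column 3 must total 380; the given cells sum to 367, so (1,3) = 13.
From main diagonal, 380 − (-1 + 62 + 160 + 48) gives (1,1) = 111.
Row 1: 111 + 132 + 13 + 34 + ? = 380, so (1,5) = 90.
Column 1 needs 380; the known cells sum to 227, so (2,1) = 153.
Anti-diagonal needs 380; the known cells sum to 304, so (2,4) = 76.
Row 2 must total 380; the given cells sum to 283, so (2,5) = 97.
Column 4 must total 380; the given cells sum to 262, so (3,4) = 118.
Column 5 needs 380; the known cells sum to 241, so (3,5) = 139.

139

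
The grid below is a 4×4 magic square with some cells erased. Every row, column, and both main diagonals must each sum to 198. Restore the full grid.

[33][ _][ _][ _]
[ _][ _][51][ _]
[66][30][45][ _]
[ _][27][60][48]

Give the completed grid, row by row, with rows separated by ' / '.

33 69 42 54 / 36 72 51 39 / 66 30 45 57 / 63 27 60 48

The remaining cell in row 3 is (3,4) = 198 − 141 = 57.
The remaining cell in row 4 is (4,1) = 198 − 135 = 63.
Using column 1: 33 + 66 + 63 + ? → (2,1) = 198 − 162 = 36.
Using column 3: 51 + 45 + 60 + ? → (1,3) = 198 − 156 = 42.
Main diagonal must total 198; the given cells sum to 126, so (2,2) = 72.
Anti-diagonal: 51 + 30 + 63 + ? = 198, so (1,4) = 54.
Row 1: 33 + 42 + 54 + ? = 198, so (1,2) = 69.
Using row 2: 36 + 72 + 51 + ? → (2,4) = 198 − 159 = 39.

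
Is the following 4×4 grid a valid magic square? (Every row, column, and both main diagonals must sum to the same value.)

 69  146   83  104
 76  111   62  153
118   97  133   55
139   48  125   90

Row 1: 69 + 146 + 83 + 104 = 402.
Row 2: 76 + 111 + 62 + 153 = 402.
Row 3: 118 + 97 + 133 + 55 = 403.
Row 4: 139 + 48 + 125 + 90 = 402.
Column 1: 69 + 76 + 118 + 139 = 402.
Column 2: 146 + 111 + 97 + 48 = 402.
Column 3: 83 + 62 + 133 + 125 = 403.
Column 4: 104 + 153 + 55 + 90 = 402.
Main diagonal: 69 + 111 + 133 + 90 = 403.
Anti-diagonal: 104 + 62 + 97 + 139 = 402.

No — main diagonal sums to 403 but column 4 sums to 402.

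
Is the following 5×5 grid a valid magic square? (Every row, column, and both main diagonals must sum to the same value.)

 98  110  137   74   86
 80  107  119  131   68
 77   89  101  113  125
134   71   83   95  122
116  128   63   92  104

Row 1: 98 + 110 + 137 + 74 + 86 = 505.
Row 2: 80 + 107 + 119 + 131 + 68 = 505.
Row 3: 77 + 89 + 101 + 113 + 125 = 505.
Row 4: 134 + 71 + 83 + 95 + 122 = 505.
Row 5: 116 + 128 + 63 + 92 + 104 = 503.
Column 1: 98 + 80 + 77 + 134 + 116 = 505.
Column 2: 110 + 107 + 89 + 71 + 128 = 505.
Column 3: 137 + 119 + 101 + 83 + 63 = 503.
Column 4: 74 + 131 + 113 + 95 + 92 = 505.
Column 5: 86 + 68 + 125 + 122 + 104 = 505.
Main diagonal: 98 + 107 + 101 + 95 + 104 = 505.
Anti-diagonal: 86 + 131 + 101 + 71 + 116 = 505.

No — column 2 sums to 505 but column 3 sums to 503.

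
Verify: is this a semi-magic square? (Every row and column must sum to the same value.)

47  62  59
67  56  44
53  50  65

Row 1: 47 + 62 + 59 = 168.
Row 2: 67 + 56 + 44 = 167.
Row 3: 53 + 50 + 65 = 168.
Column 1: 47 + 67 + 53 = 167.
Column 2: 62 + 56 + 50 = 168.
Column 3: 59 + 44 + 65 = 168.

No — column 3 sums to 168 but column 1 sums to 167.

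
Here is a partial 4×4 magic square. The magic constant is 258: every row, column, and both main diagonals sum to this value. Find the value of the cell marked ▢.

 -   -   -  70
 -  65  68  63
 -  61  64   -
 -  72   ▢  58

69

Row 2 needs 258; the known cells sum to 196, so (2,1) = 62.
Column 2: 65 + 61 + 72 + ? = 258, so (1,2) = 60.
Column 4: 70 + 63 + 58 + ? = 258, so (3,4) = 67.
Main diagonal: 65 + 64 + 58 + ? = 258, so (1,1) = 71.
From anti-diagonal, 258 − (70 + 68 + 61) gives (4,1) = 59.
Using row 1: 71 + 60 + 70 + ? → (1,3) = 258 − 201 = 57.
From row 3, 258 − (61 + 64 + 67) gives (3,1) = 66.
Row 4 needs 258; the known cells sum to 189, so (4,3) = 69.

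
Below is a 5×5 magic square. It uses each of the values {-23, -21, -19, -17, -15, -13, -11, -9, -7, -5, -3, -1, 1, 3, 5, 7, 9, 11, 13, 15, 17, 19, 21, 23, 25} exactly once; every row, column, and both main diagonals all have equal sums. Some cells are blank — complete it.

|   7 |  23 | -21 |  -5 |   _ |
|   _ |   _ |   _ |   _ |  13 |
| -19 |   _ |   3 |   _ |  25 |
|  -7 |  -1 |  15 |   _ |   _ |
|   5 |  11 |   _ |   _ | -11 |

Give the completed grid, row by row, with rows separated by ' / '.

The 25 entries sum to 25, so each line sums to 25/5 = 5.
Row 1 needs 5; the known cells sum to 4, so (1,5) = 1.
Column 1 must total 5; the given cells sum to -14, so (2,1) = 19.
Column 5 needs 5; the known cells sum to 28, so (4,5) = -23.
Anti-diagonal must total 5; the given cells sum to 8, so (2,4) = -3.
Row 4 must total 5; the given cells sum to -16, so (4,4) = 21.
Main diagonal: 7 + 3 + 21 + (-11) + ? = 5, so (2,2) = -15.
Row 2 needs 5; the known cells sum to 14, so (2,3) = -9.
From column 2, 5 − (23 + (-15) + (-1) + 11) gives (3,2) = -13.
Using column 3: -21 + (-9) + 3 + 15 + ? → (5,3) = 5 − (-12) = 17.
Row 3: -19 + (-13) + 3 + 25 + ? = 5, so (3,4) = 9.
Row 5 must total 5; the given cells sum to 22, so (5,4) = -17.

7 23 -21 -5 1 / 19 -15 -9 -3 13 / -19 -13 3 9 25 / -7 -1 15 21 -23 / 5 11 17 -17 -11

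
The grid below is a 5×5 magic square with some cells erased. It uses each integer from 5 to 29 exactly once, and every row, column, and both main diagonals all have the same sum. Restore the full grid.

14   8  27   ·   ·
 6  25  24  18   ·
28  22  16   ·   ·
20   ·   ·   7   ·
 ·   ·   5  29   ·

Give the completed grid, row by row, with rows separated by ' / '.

The entries are 5 through 29, which sum to 425, so each line sums to 425/5 = 85.
From row 2, 85 − (6 + 25 + 24 + 18) gives (2,5) = 12.
Column 1: 14 + 6 + 28 + 20 + ? = 85, so (5,1) = 17.
The remaining cell in column 3 is (4,3) = 85 − 72 = 13.
Main diagonal needs 85; the known cells sum to 62, so (5,5) = 23.
Row 5 needs 85; the known cells sum to 74, so (5,2) = 11.
Using column 2: 8 + 25 + 22 + 11 + ? → (4,2) = 85 − 66 = 19.
From anti-diagonal, 85 − (18 + 16 + 19 + 17) gives (1,5) = 15.
Row 1: 14 + 8 + 27 + 15 + ? = 85, so (1,4) = 21.
Row 4: 20 + 19 + 13 + 7 + ? = 85, so (4,5) = 26.
Column 4: 21 + 18 + 7 + 29 + ? = 85, so (3,4) = 10.
Column 5 needs 85; the known cells sum to 76, so (3,5) = 9.

14 8 27 21 15 / 6 25 24 18 12 / 28 22 16 10 9 / 20 19 13 7 26 / 17 11 5 29 23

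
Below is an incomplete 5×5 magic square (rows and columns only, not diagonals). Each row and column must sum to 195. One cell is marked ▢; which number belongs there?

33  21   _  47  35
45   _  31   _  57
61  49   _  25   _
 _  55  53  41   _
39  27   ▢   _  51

15

From row 1, 195 − (33 + 21 + 47 + 35) gives (1,3) = 59.
From column 1, 195 − (33 + 45 + 61 + 39) gives (4,1) = 17.
Column 2: 21 + 49 + 55 + 27 + ? = 195, so (2,2) = 43.
The remaining cell in row 2 is (2,4) = 195 − 176 = 19.
Using row 4: 17 + 55 + 53 + 41 + ? → (4,5) = 195 − 166 = 29.
Column 4: 47 + 19 + 25 + 41 + ? = 195, so (5,4) = 63.
The remaining cell in column 5 is (3,5) = 195 − 172 = 23.
Row 3: 61 + 49 + 25 + 23 + ? = 195, so (3,3) = 37.
Row 5 needs 195; the known cells sum to 180, so (5,3) = 15.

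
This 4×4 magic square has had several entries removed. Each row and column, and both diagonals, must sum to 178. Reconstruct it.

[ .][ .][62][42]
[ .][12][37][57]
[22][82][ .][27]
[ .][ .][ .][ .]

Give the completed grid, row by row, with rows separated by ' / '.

Row 2: 12 + 37 + 57 + ? = 178, so (2,1) = 72.
Row 3 needs 178; the known cells sum to 131, so (3,3) = 47.
From column 3, 178 − (62 + 37 + 47) gives (4,3) = 32.
Using column 4: 42 + 57 + 27 + ? → (4,4) = 178 − 126 = 52.
Main diagonal must total 178; the given cells sum to 111, so (1,1) = 67.
Anti-diagonal needs 178; the known cells sum to 161, so (4,1) = 17.
Row 1: 67 + 62 + 42 + ? = 178, so (1,2) = 7.
Row 4 needs 178; the known cells sum to 101, so (4,2) = 77.

67 7 62 42 / 72 12 37 57 / 22 82 47 27 / 17 77 32 52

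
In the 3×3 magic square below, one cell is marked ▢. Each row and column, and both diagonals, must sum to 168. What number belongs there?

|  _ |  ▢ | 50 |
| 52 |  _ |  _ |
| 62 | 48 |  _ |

Using row 3: 62 + 48 + ? → (3,3) = 168 − 110 = 58.
Column 1 needs 168; the known cells sum to 114, so (1,1) = 54.
Column 3 must total 168; the given cells sum to 108, so (2,3) = 60.
From main diagonal, 168 − (54 + 58) gives (2,2) = 56.
Row 1 must total 168; the given cells sum to 104, so (1,2) = 64.

64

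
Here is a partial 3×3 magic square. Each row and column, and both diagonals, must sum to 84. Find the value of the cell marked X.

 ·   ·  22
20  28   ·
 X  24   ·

Using row 2: 20 + 28 + ? → (2,3) = 84 − 48 = 36.
Column 2 must total 84; the given cells sum to 52, so (1,2) = 32.
Column 3 needs 84; the known cells sum to 58, so (3,3) = 26.
Main diagonal must total 84; the given cells sum to 54, so (1,1) = 30.
Anti-diagonal must total 84; the given cells sum to 50, so (3,1) = 34.

34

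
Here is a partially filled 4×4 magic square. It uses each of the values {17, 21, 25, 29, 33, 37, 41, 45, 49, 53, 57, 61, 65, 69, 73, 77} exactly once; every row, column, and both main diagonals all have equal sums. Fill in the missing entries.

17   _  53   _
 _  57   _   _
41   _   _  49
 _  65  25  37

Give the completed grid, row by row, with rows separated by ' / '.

The 16 entries sum to 752, so each line sums to 752/4 = 188.
From row 4, 188 − (65 + 25 + 37) gives (4,1) = 61.
Column 1: 17 + 41 + 61 + ? = 188, so (2,1) = 69.
Using main diagonal: 17 + 57 + 37 + ? → (3,3) = 188 − 111 = 77.
Using row 3: 41 + 77 + 49 + ? → (3,2) = 188 − 167 = 21.
The remaining cell in column 2 is (1,2) = 188 − 143 = 45.
Column 3: 53 + 77 + 25 + ? = 188, so (2,3) = 33.
Anti-diagonal needs 188; the known cells sum to 115, so (1,4) = 73.
Row 2 must total 188; the given cells sum to 159, so (2,4) = 29.

17 45 53 73 / 69 57 33 29 / 41 21 77 49 / 61 65 25 37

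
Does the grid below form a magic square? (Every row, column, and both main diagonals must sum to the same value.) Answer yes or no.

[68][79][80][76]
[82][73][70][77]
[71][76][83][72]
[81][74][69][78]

Row 1: 68 + 79 + 80 + 76 = 303.
Row 2: 82 + 73 + 70 + 77 = 302.
Row 3: 71 + 76 + 83 + 72 = 302.
Row 4: 81 + 74 + 69 + 78 = 302.
Column 1: 68 + 82 + 71 + 81 = 302.
Column 2: 79 + 73 + 76 + 74 = 302.
Column 3: 80 + 70 + 83 + 69 = 302.
Column 4: 76 + 77 + 72 + 78 = 303.
Main diagonal: 68 + 73 + 83 + 78 = 302.
Anti-diagonal: 76 + 70 + 76 + 81 = 303.

No — column 2 sums to 302 but row 1 sums to 303.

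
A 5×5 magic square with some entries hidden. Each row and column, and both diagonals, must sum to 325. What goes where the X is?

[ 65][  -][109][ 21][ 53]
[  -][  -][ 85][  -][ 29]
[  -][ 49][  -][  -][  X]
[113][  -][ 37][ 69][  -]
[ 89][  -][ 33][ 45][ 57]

Using row 1: 65 + 109 + 21 + 53 + ? → (1,2) = 325 − 248 = 77.
Row 5: 89 + 33 + 45 + 57 + ? = 325, so (5,2) = 101.
The remaining cell in column 3 is (3,3) = 325 − 264 = 61.
Using main diagonal: 65 + 61 + 69 + 57 + ? → (2,2) = 325 − 252 = 73.
Column 2 must total 325; the given cells sum to 300, so (4,2) = 25.
Anti-diagonal must total 325; the given cells sum to 228, so (2,4) = 97.
From row 2, 325 − (73 + 85 + 97 + 29) gives (2,1) = 41.
Row 4 must total 325; the given cells sum to 244, so (4,5) = 81.
Column 1 must total 325; the given cells sum to 308, so (3,1) = 17.
Column 4: 21 + 97 + 69 + 45 + ? = 325, so (3,4) = 93.
From column 5, 325 − (53 + 29 + 81 + 57) gives (3,5) = 105.

105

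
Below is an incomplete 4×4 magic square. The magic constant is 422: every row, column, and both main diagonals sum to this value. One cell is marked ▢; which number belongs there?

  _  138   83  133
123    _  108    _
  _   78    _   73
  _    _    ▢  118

88

Row 1 needs 422; the known cells sum to 354, so (1,1) = 68.
From column 4, 422 − (133 + 73 + 118) gives (2,4) = 98.
Anti-diagonal: 133 + 108 + 78 + ? = 422, so (4,1) = 103.
Using row 2: 123 + 108 + 98 + ? → (2,2) = 422 − 329 = 93.
From column 1, 422 − (68 + 123 + 103) gives (3,1) = 128.
From column 2, 422 − (138 + 93 + 78) gives (4,2) = 113.
From main diagonal, 422 − (68 + 93 + 118) gives (3,3) = 143.
Using row 4: 103 + 113 + 118 + ? → (4,3) = 422 − 334 = 88.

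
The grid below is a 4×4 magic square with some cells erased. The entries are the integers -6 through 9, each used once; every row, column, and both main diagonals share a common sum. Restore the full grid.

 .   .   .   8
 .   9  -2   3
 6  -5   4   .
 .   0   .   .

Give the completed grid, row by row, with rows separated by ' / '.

-1 2 -3 8 / -4 9 -2 3 / 6 -5 4 1 / 5 0 7 -6

The entries are -6 through 9, which sum to 24, so each line sums to 24/4 = 6.
Row 2 must total 6; the given cells sum to 10, so (2,1) = -4.
Row 3 needs 6; the known cells sum to 5, so (3,4) = 1.
From column 2, 6 − (9 + (-5) + 0) gives (1,2) = 2.
Column 4 must total 6; the given cells sum to 12, so (4,4) = -6.
Main diagonal needs 6; the known cells sum to 7, so (1,1) = -1.
Anti-diagonal must total 6; the given cells sum to 1, so (4,1) = 5.
The remaining cell in row 1 is (1,3) = 6 − 9 = -3.
Using row 4: 5 + 0 + (-6) + ? → (4,3) = 6 − (-1) = 7.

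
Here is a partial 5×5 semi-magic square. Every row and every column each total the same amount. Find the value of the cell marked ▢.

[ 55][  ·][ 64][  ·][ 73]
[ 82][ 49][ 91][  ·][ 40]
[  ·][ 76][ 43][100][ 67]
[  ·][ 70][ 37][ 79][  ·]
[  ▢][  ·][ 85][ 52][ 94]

61

Column 3 is complete and sums to 320; that is the magic constant.
Using row 2: 82 + 49 + 91 + 40 + ? → (2,4) = 320 − 262 = 58.
Row 3 must total 320; the given cells sum to 286, so (3,1) = 34.
Column 4: 58 + 100 + 79 + 52 + ? = 320, so (1,4) = 31.
Column 5: 73 + 40 + 67 + 94 + ? = 320, so (4,5) = 46.
Row 1 needs 320; the known cells sum to 223, so (1,2) = 97.
Row 4 needs 320; the known cells sum to 232, so (4,1) = 88.
From column 1, 320 − (55 + 82 + 34 + 88) gives (5,1) = 61.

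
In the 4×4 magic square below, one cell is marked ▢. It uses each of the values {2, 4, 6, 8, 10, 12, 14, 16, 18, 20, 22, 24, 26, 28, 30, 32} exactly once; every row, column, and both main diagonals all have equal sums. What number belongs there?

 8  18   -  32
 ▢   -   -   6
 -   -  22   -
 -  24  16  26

The 16 entries sum to 272, so each line sums to 272/4 = 68.
Row 1: 8 + 18 + 32 + ? = 68, so (1,3) = 10.
Row 4: 24 + 16 + 26 + ? = 68, so (4,1) = 2.
Column 3: 10 + 22 + 16 + ? = 68, so (2,3) = 20.
Using column 4: 32 + 6 + 26 + ? → (3,4) = 68 − 64 = 4.
Main diagonal must total 68; the given cells sum to 56, so (2,2) = 12.
The remaining cell in anti-diagonal is (3,2) = 68 − 54 = 14.
From row 2, 68 − (12 + 20 + 6) gives (2,1) = 30.

30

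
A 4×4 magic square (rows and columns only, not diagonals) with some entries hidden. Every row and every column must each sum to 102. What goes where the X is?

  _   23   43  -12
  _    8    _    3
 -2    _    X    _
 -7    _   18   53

Using row 1: 23 + 43 + (-12) + ? → (1,1) = 102 − 54 = 48.
The remaining cell in row 4 is (4,2) = 102 − 64 = 38.
Column 1: 48 + (-2) + (-7) + ? = 102, so (2,1) = 63.
The remaining cell in column 2 is (3,2) = 102 − 69 = 33.
Column 4: -12 + 3 + 53 + ? = 102, so (3,4) = 58.
Row 2 must total 102; the given cells sum to 74, so (2,3) = 28.
Row 3 needs 102; the known cells sum to 89, so (3,3) = 13.

13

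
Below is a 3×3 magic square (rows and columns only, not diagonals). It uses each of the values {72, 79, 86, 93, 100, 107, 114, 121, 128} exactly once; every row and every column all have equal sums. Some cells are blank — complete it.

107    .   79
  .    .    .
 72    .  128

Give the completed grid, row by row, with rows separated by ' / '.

The 9 entries sum to 900, so each line sums to 900/3 = 300.
Row 1 must total 300; the given cells sum to 186, so (1,2) = 114.
The remaining cell in row 3 is (3,2) = 300 − 200 = 100.
Column 1 needs 300; the known cells sum to 179, so (2,1) = 121.
Using column 2: 114 + 100 + ? → (2,2) = 300 − 214 = 86.
Using column 3: 79 + 128 + ? → (2,3) = 300 − 207 = 93.

107 114 79 / 121 86 93 / 72 100 128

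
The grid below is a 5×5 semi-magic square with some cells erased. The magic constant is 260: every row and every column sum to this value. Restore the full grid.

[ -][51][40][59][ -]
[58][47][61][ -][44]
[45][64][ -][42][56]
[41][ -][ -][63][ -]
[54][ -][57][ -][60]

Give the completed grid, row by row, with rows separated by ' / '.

62 51 40 59 48 / 58 47 61 50 44 / 45 64 53 42 56 / 41 55 49 63 52 / 54 43 57 46 60

The remaining cell in row 2 is (2,4) = 260 − 210 = 50.
From row 3, 260 − (45 + 64 + 42 + 56) gives (3,3) = 53.
From column 1, 260 − (58 + 45 + 41 + 54) gives (1,1) = 62.
Using column 3: 40 + 61 + 53 + 57 + ? → (4,3) = 260 − 211 = 49.
The remaining cell in column 4 is (5,4) = 260 − 214 = 46.
Row 1: 62 + 51 + 40 + 59 + ? = 260, so (1,5) = 48.
The remaining cell in row 5 is (5,2) = 260 − 217 = 43.
Column 2 needs 260; the known cells sum to 205, so (4,2) = 55.
Using column 5: 48 + 44 + 56 + 60 + ? → (4,5) = 260 − 208 = 52.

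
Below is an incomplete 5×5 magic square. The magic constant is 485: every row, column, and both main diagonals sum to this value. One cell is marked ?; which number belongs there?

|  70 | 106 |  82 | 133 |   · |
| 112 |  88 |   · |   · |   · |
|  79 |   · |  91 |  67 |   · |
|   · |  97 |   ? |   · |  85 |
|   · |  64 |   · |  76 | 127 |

73

Row 1: 70 + 106 + 82 + 133 + ? = 485, so (1,5) = 94.
Column 2 must total 485; the given cells sum to 355, so (3,2) = 130.
The remaining cell in main diagonal is (4,4) = 485 − 376 = 109.
Row 3: 79 + 130 + 91 + 67 + ? = 485, so (3,5) = 118.
From column 4, 485 − (133 + 67 + 109 + 76) gives (2,4) = 100.
The remaining cell in column 5 is (2,5) = 485 − 424 = 61.
The remaining cell in anti-diagonal is (5,1) = 485 − 382 = 103.
The remaining cell in row 2 is (2,3) = 485 − 361 = 124.
Row 5: 103 + 64 + 76 + 127 + ? = 485, so (5,3) = 115.
Column 1 needs 485; the known cells sum to 364, so (4,1) = 121.
The remaining cell in column 3 is (4,3) = 485 − 412 = 73.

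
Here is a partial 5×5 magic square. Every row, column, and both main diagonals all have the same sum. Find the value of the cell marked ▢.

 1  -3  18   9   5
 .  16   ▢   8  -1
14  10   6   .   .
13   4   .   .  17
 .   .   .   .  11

Row 1 is complete and sums to 30; that is the magic constant.
Column 2 must total 30; the given cells sum to 27, so (5,2) = 3.
The remaining cell in column 5 is (3,5) = 30 − 32 = -2.
From main diagonal, 30 − (1 + 16 + 6 + 11) gives (4,4) = -4.
Using anti-diagonal: 5 + 8 + 6 + 4 + ? → (5,1) = 30 − 23 = 7.
Row 3 must total 30; the given cells sum to 28, so (3,4) = 2.
Using row 4: 13 + 4 + (-4) + 17 + ? → (4,3) = 30 − 30 = 0.
The remaining cell in column 1 is (2,1) = 30 − 35 = -5.
Column 4 must total 30; the given cells sum to 15, so (5,4) = 15.
Row 2 must total 30; the given cells sum to 18, so (2,3) = 12.

12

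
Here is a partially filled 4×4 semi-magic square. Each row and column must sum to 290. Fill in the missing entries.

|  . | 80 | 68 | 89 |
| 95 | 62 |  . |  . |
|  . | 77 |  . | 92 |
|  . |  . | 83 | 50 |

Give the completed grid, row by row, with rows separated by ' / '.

Row 1 needs 290; the known cells sum to 237, so (1,1) = 53.
From column 2, 290 − (80 + 62 + 77) gives (4,2) = 71.
Using column 4: 89 + 92 + 50 + ? → (2,4) = 290 − 231 = 59.
Row 2 must total 290; the given cells sum to 216, so (2,3) = 74.
Row 4: 71 + 83 + 50 + ? = 290, so (4,1) = 86.
Column 1 needs 290; the known cells sum to 234, so (3,1) = 56.
Using column 3: 68 + 74 + 83 + ? → (3,3) = 290 − 225 = 65.

53 80 68 89 / 95 62 74 59 / 56 77 65 92 / 86 71 83 50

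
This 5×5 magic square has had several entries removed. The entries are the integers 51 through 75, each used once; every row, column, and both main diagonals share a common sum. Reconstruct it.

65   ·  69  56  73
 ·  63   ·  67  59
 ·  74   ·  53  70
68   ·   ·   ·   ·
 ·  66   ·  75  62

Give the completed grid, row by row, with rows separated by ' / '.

The entries are 51 through 75, which sum to 1575, so each line sums to 1575/5 = 315.
Row 1: 65 + 69 + 56 + 73 + ? = 315, so (1,2) = 52.
Using column 2: 52 + 63 + 74 + 66 + ? → (4,2) = 315 − 255 = 60.
Column 4: 56 + 67 + 53 + 75 + ? = 315, so (4,4) = 64.
Using column 5: 73 + 59 + 70 + 62 + ? → (4,5) = 315 − 264 = 51.
The remaining cell in main diagonal is (3,3) = 315 − 254 = 61.
Using anti-diagonal: 73 + 67 + 61 + 60 + ? → (5,1) = 315 − 261 = 54.
Row 3 must total 315; the given cells sum to 258, so (3,1) = 57.
The remaining cell in row 4 is (4,3) = 315 − 243 = 72.
Row 5 needs 315; the known cells sum to 257, so (5,3) = 58.
The remaining cell in column 1 is (2,1) = 315 − 244 = 71.
The remaining cell in column 3 is (2,3) = 315 − 260 = 55.

65 52 69 56 73 / 71 63 55 67 59 / 57 74 61 53 70 / 68 60 72 64 51 / 54 66 58 75 62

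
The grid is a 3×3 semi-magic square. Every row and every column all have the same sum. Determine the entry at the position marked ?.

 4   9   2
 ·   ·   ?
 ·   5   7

Row 1 is complete and sums to 15; that is the magic constant.
Row 3 needs 15; the known cells sum to 12, so (3,1) = 3.
The remaining cell in column 1 is (2,1) = 15 − 7 = 8.
The remaining cell in column 2 is (2,2) = 15 − 14 = 1.
Using column 3: 2 + 7 + ? → (2,3) = 15 − 9 = 6.

6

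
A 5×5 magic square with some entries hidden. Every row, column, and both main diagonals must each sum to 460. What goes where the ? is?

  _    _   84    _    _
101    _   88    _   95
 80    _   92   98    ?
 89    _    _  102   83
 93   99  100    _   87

From row 5, 460 − (93 + 99 + 100 + 87) gives (5,4) = 81.
Column 1: 101 + 80 + 89 + 93 + ? = 460, so (1,1) = 97.
Column 3 needs 460; the known cells sum to 364, so (4,3) = 96.
Main diagonal needs 460; the known cells sum to 378, so (2,2) = 82.
Row 2 needs 460; the known cells sum to 366, so (2,4) = 94.
Row 4 needs 460; the known cells sum to 370, so (4,2) = 90.
Column 4 needs 460; the known cells sum to 375, so (1,4) = 85.
Anti-diagonal: 94 + 92 + 90 + 93 + ? = 460, so (1,5) = 91.
From row 1, 460 − (97 + 84 + 85 + 91) gives (1,2) = 103.
Column 2: 103 + 82 + 90 + 99 + ? = 460, so (3,2) = 86.
The remaining cell in column 5 is (3,5) = 460 − 356 = 104.

104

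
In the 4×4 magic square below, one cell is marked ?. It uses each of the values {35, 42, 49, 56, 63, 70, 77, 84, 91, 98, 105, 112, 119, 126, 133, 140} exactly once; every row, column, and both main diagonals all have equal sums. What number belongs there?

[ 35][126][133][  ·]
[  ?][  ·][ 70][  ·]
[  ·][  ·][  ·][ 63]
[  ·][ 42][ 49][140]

The 16 entries sum to 1400, so each line sums to 1400/4 = 350.
Row 1 must total 350; the given cells sum to 294, so (1,4) = 56.
The remaining cell in row 4 is (4,1) = 350 − 231 = 119.
From column 3, 350 − (133 + 70 + 49) gives (3,3) = 98.
Using column 4: 56 + 63 + 140 + ? → (2,4) = 350 − 259 = 91.
Main diagonal: 35 + 98 + 140 + ? = 350, so (2,2) = 77.
Anti-diagonal needs 350; the known cells sum to 245, so (3,2) = 105.
Using row 2: 77 + 70 + 91 + ? → (2,1) = 350 − 238 = 112.

112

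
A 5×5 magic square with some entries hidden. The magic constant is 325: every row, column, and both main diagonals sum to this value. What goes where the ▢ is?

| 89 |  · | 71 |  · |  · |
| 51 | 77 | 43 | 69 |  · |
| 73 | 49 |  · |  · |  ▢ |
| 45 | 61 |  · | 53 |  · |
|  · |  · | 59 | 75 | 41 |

Row 2 needs 325; the known cells sum to 240, so (2,5) = 85.
Column 1 needs 325; the known cells sum to 258, so (5,1) = 67.
Using main diagonal: 89 + 77 + 53 + 41 + ? → (3,3) = 325 − 260 = 65.
From anti-diagonal, 325 − (69 + 65 + 61 + 67) gives (1,5) = 63.
Row 5: 67 + 59 + 75 + 41 + ? = 325, so (5,2) = 83.
Column 2 needs 325; the known cells sum to 270, so (1,2) = 55.
Using column 3: 71 + 43 + 65 + 59 + ? → (4,3) = 325 − 238 = 87.
From row 1, 325 − (89 + 55 + 71 + 63) gives (1,4) = 47.
From row 4, 325 − (45 + 61 + 87 + 53) gives (4,5) = 79.
Column 4: 47 + 69 + 53 + 75 + ? = 325, so (3,4) = 81.
Column 5 must total 325; the given cells sum to 268, so (3,5) = 57.

57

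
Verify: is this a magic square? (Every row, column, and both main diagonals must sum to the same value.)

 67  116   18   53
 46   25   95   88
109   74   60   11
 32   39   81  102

Yes

Row 1: 67 + 116 + 18 + 53 = 254.
Row 2: 46 + 25 + 95 + 88 = 254.
Row 3: 109 + 74 + 60 + 11 = 254.
Row 4: 32 + 39 + 81 + 102 = 254.
Column 1: 67 + 46 + 109 + 32 = 254.
Column 2: 116 + 25 + 74 + 39 = 254.
Column 3: 18 + 95 + 60 + 81 = 254.
Column 4: 53 + 88 + 11 + 102 = 254.
Main diagonal: 67 + 25 + 60 + 102 = 254.
Anti-diagonal: 53 + 95 + 74 + 32 = 254.
All lines sum to 254.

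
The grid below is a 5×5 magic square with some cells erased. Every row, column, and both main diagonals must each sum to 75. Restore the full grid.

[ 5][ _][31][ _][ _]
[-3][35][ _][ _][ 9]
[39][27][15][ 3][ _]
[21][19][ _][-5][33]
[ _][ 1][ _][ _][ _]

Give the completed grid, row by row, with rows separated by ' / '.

5 -7 31 29 17 / -3 35 23 11 9 / 39 27 15 3 -9 / 21 19 7 -5 33 / 13 1 -1 37 25

Using row 3: 39 + 27 + 15 + 3 + ? → (3,5) = 75 − 84 = -9.
The remaining cell in row 4 is (4,3) = 75 − 68 = 7.
The remaining cell in column 1 is (5,1) = 75 − 62 = 13.
From column 2, 75 − (35 + 27 + 19 + 1) gives (1,2) = -7.
From main diagonal, 75 − (5 + 35 + 15 + (-5)) gives (5,5) = 25.
Using column 5: 9 + (-9) + 33 + 25 + ? → (1,5) = 75 − 58 = 17.
Using anti-diagonal: 17 + 15 + 19 + 13 + ? → (2,4) = 75 − 64 = 11.
Using row 1: 5 + (-7) + 31 + 17 + ? → (1,4) = 75 − 46 = 29.
The remaining cell in row 2 is (2,3) = 75 − 52 = 23.
From column 3, 75 − (31 + 23 + 15 + 7) gives (5,3) = -1.
Column 4: 29 + 11 + 3 + (-5) + ? = 75, so (5,4) = 37.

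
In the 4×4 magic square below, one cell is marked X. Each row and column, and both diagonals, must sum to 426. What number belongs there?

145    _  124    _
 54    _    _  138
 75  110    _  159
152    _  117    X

From row 3, 426 − (75 + 110 + 159) gives (3,3) = 82.
Column 3: 124 + 82 + 117 + ? = 426, so (2,3) = 103.
From anti-diagonal, 426 − (103 + 110 + 152) gives (1,4) = 61.
Using row 1: 145 + 124 + 61 + ? → (1,2) = 426 − 330 = 96.
Row 2 needs 426; the known cells sum to 295, so (2,2) = 131.
Using column 2: 96 + 131 + 110 + ? → (4,2) = 426 − 337 = 89.
Using column 4: 61 + 138 + 159 + ? → (4,4) = 426 − 358 = 68.

68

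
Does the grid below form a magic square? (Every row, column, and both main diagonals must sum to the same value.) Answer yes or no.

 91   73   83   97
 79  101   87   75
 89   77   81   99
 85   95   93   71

Row 1: 91 + 73 + 83 + 97 = 344.
Row 2: 79 + 101 + 87 + 75 = 342.
Row 3: 89 + 77 + 81 + 99 = 346.
Row 4: 85 + 95 + 93 + 71 = 344.
Column 1: 91 + 79 + 89 + 85 = 344.
Column 2: 73 + 101 + 77 + 95 = 346.
Column 3: 83 + 87 + 81 + 93 = 344.
Column 4: 97 + 75 + 99 + 71 = 342.
Main diagonal: 91 + 101 + 81 + 71 = 344.
Anti-diagonal: 97 + 87 + 77 + 85 = 346.

No — column 4 sums to 342 but column 3 sums to 344.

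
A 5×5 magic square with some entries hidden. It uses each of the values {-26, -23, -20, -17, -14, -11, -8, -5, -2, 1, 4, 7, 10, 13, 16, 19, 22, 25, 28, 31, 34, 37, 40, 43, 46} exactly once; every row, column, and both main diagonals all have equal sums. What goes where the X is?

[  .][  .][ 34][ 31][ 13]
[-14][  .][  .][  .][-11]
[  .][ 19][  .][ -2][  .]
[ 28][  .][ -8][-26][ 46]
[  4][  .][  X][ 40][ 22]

-17

The 25 entries sum to 250, so each line sums to 250/5 = 50.
Row 4 must total 50; the given cells sum to 40, so (4,2) = 10.
The remaining cell in column 4 is (2,4) = 50 − 43 = 7.
From column 5, 50 − (13 + (-11) + 46 + 22) gives (3,5) = -20.
Using anti-diagonal: 13 + 7 + 10 + 4 + ? → (3,3) = 50 − 34 = 16.
From row 3, 50 − (19 + 16 + (-2) + (-20)) gives (3,1) = 37.
From column 1, 50 − (-14 + 37 + 28 + 4) gives (1,1) = -5.
Main diagonal must total 50; the given cells sum to 7, so (2,2) = 43.
Row 1 must total 50; the given cells sum to 73, so (1,2) = -23.
The remaining cell in row 2 is (2,3) = 50 − 25 = 25.
Column 2 must total 50; the given cells sum to 49, so (5,2) = 1.
Column 3 needs 50; the known cells sum to 67, so (5,3) = -17.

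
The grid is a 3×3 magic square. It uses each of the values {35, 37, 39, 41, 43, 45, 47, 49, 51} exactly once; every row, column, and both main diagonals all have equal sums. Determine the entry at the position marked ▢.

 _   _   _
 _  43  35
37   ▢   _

The 9 entries sum to 387, so each line sums to 387/3 = 129.
Row 2 needs 129; the known cells sum to 78, so (2,1) = 51.
The remaining cell in column 1 is (1,1) = 129 − 88 = 41.
Main diagonal must total 129; the given cells sum to 84, so (3,3) = 45.
From anti-diagonal, 129 − (43 + 37) gives (1,3) = 49.
Using row 1: 41 + 49 + ? → (1,2) = 129 − 90 = 39.
Row 3 must total 129; the given cells sum to 82, so (3,2) = 47.

47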